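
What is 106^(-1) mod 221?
98

gcd(106, 221) = 1, so the inverse exists.
Extended Euclidean algorithm on (221, 106):
221 = 2 × 106 + 9  ⟹  9 = (1)·221 + (-2)·106
106 = 11 × 9 + 7  ⟹  7 = (-11)·221 + (23)·106
9 = 1 × 7 + 2  ⟹  2 = (12)·221 + (-25)·106
7 = 3 × 2 + 1  ⟹  1 = (-47)·221 + (98)·106
So (98)·106 ≡ 1 (mod 221), i.e. 106^(-1) ≡ 98 (mod 221).
Check: 106 × 98 = 10388 ≡ 1 (mod 221)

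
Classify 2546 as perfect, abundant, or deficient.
deficient

Proper divisors of 2546: sum = 1 + 2 + 19 + 38 + 67 + 134 + 1273 = 1534
Since 1534 < 2546, 2546 is deficient.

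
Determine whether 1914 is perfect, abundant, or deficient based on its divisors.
abundant

Proper divisors of 1914: sum = 1 + 2 + 3 + 6 + 11 + 22 + 29 + 33 + 58 + 66 + 87 + 174 + 319 + 638 + 957 = 2406
Since 2406 > 1914, 1914 is abundant.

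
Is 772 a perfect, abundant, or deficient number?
deficient

Proper divisors of 772: sum = 1 + 2 + 4 + 193 + 386 = 586
Since 586 < 772, 772 is deficient.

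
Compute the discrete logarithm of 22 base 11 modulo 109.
16

Baby-step giant-step with step n = ⌈√109⌉ = 11.
Baby steps 11^j mod 109 (j:value) for j=0..10: 0:1, 1:11, 2:12, 3:23, 4:35, 5:58, 6:93, 7:42, 8:26, 9:68, 10:94.
Giant-step multiplier: 11^(-11) ≡ 11^(108-11) = 11^97 ≡ 72 (mod 109).
Giant steps γ_i = 22·72^i mod 109: γ_0=22, γ_1=58 (in table at j=5).
x = i·n + j = 1·11 + 5 = 16.
Check: 11^16 ≡ 22 (mod 109).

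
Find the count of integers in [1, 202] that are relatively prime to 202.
100

202 = 2 × 101
φ(n) = n × ∏(1 - 1/p) for each prime p dividing n
φ(202) = 202 × (1 - 1/2) × (1 - 1/101) = 100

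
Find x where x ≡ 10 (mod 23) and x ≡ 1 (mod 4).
33

Using Chinese Remainder Theorem:
M = 23 × 4 = 92
M1 = 4, M2 = 23
y1 = 4^(-1) mod 23 = 6
y2 = 23^(-1) mod 4 = 3
x = (10×4×6 + 1×23×3) mod 92 = 33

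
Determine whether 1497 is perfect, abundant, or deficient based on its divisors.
deficient

Proper divisors of 1497: sum = 1 + 3 + 499 = 503
Since 503 < 1497, 1497 is deficient.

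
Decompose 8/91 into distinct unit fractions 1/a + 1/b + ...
1/12 + 1/219 + 1/79716

Greedy algorithm:
8/91: ceiling(91/8) = 12, use 1/12
5/1092: ceiling(1092/5) = 219, use 1/219
1/79716: ceiling(79716/1) = 79716, use 1/79716
Result: 8/91 = 1/12 + 1/219 + 1/79716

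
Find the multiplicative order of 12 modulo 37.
9

37 is prime, so ord(12) divides φ(37) = 36.
Divisors of 36: 1, 2, 3, 4, 6, 9, 12, 18, 36.
Repeated squaring: 12^1 ≡ 12, 12^2 ≡ 33, 12^4 ≡ 16, 12^8 ≡ 34, 12^16 ≡ 9, 12^32 ≡ 7 (mod 37).
Test 12^d mod 37 for each divisor d in increasing order:
12^1 ≡ 12
12^2 ≡ 33
12^3 = 12^2·12^1 ≡ 26
12^4 ≡ 16
12^6 = 12^4·12^2 ≡ 10
12^9 = 12^8·12^1 ≡ 1  ← first divisor giving 1
The order is 9.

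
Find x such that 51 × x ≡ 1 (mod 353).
90

gcd(51, 353) = 1, so the inverse exists.
Extended Euclidean algorithm on (353, 51):
353 = 6 × 51 + 47  ⟹  47 = (1)·353 + (-6)·51
51 = 1 × 47 + 4  ⟹  4 = (-1)·353 + (7)·51
47 = 11 × 4 + 3  ⟹  3 = (12)·353 + (-83)·51
4 = 1 × 3 + 1  ⟹  1 = (-13)·353 + (90)·51
So (90)·51 ≡ 1 (mod 353), i.e. 51^(-1) ≡ 90 (mod 353).
Check: 51 × 90 = 4590 ≡ 1 (mod 353)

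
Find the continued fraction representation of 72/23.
[3; 7, 1, 2]

Euclidean algorithm steps:
72 = 3 × 23 + 3
23 = 7 × 3 + 2
3 = 1 × 2 + 1
2 = 2 × 1 + 0
Continued fraction: [3; 7, 1, 2]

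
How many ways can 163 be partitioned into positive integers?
142798995930

p(n) counts ways to write n as a sum of positive integers (order ignored).
Euler's pentagonal recurrence: p(k) = p(k-1) + p(k-2) - p(k-5) - p(k-7) + p(k-12) + p(k-15) - ... (offsets j(3j∓1)/2, signs ++--, p(0)=1, p(<0)=0).
DP table for k = 0..162: p(0)=1, p(1)=1, p(2)=2, p(3)=3, p(4)=5, p(5)=7, p(6)=11, p(7)=15, p(8)=22, p(9)=30, p(10)=42, p(11)=56, p(12)=77, p(13)=101, p(14)=135, p(15)=176, p(16)=231, p(17)=297, p(18)=385, p(19)=490, p(20)=627, p(21)=792, p(22)=1002, p(23)=1255, p(24)=1575, p(25)=1958, p(26)=2436, p(27)=3010, p(28)=3718, p(29)=4565, p(30)=5604, p(31)=6842, p(32)=8349, p(33)=10143, p(34)=12310, p(35)=14883, p(36)=17977, p(37)=21637, p(38)=26015, p(39)=31185, p(40)=37338, p(41)=44583, p(42)=53174, p(43)=63261, p(44)=75175, p(45)=89134, p(46)=105558, p(47)=124754, p(48)=147273, p(49)=173525, p(50)=204226, p(51)=239943, p(52)=281589, p(53)=329931, p(54)=386155, p(55)=451276, p(56)=526823, p(57)=614154, p(58)=715220, p(59)=831820, p(60)=966467, p(61)=1121505, p(62)=1300156, p(63)=1505499, p(64)=1741630, p(65)=2012558, p(66)=2323520, p(67)=2679689, p(68)=3087735, p(69)=3554345, p(70)=4087968, p(71)=4697205, p(72)=5392783, p(73)=6185689, p(74)=7089500, p(75)=8118264, p(76)=9289091, p(77)=10619863, p(78)=12132164, p(79)=13848650, p(80)=15796476, p(81)=18004327, p(82)=20506255, p(83)=23338469, p(84)=26543660, p(85)=30167357, p(86)=34262962, p(87)=38887673, p(88)=44108109, p(89)=49995925, p(90)=56634173, p(91)=64112359, p(92)=72533807, p(93)=82010177, p(94)=92669720, p(95)=104651419, p(96)=118114304, p(97)=133230930, p(98)=150198136, p(99)=169229875, p(100)=190569292, p(101)=214481126, p(102)=241265379, p(103)=271248950, p(104)=304801365, p(105)=342325709, p(106)=384276336, p(107)=431149389, p(108)=483502844, p(109)=541946240, p(110)=607163746, p(111)=679903203, p(112)=761002156, p(113)=851376628, p(114)=952050665, p(115)=1064144451, p(116)=1188908248, p(117)=1327710076, p(118)=1482074143, p(119)=1653668665, p(120)=1844349560, p(121)=2056148051, p(122)=2291320912, p(123)=2552338241, p(124)=2841940500, p(125)=3163127352, p(126)=3519222692, p(127)=3913864295, p(128)=4351078600, p(129)=4835271870, p(130)=5371315400, p(131)=5964539504, p(132)=6620830889, p(133)=7346629512, p(134)=8149040695, p(135)=9035836076, p(136)=10015581680, p(137)=11097645016, p(138)=12292341831, p(139)=13610949895, p(140)=15065878135, p(141)=16670689208, p(142)=18440293320, p(143)=20390982757, p(144)=22540654445, p(145)=24908858009, p(146)=27517052599, p(147)=30388671978, p(148)=33549419497, p(149)=37027355200, p(150)=40853235313, p(151)=45060624582, p(152)=49686288421, p(153)=54770336324, p(154)=60356673280, p(155)=66493182097, p(156)=73232243759, p(157)=80630964769, p(158)=88751778802, p(159)=97662728555, p(160)=107438159466, p(161)=118159068427, p(162)=129913904637.
Final step: p(163) = p(162) + p(161) - p(158) - p(156) + p(151) + p(148) - p(141) - p(137) + p(128) + p(123) - p(112) - p(106) + p(93) + p(86) - p(71) - p(63) + p(46) + p(37) - p(18) - p(8)
= 129913904637 + 118159068427 - 88751778802 - 73232243759 + 45060624582 + 33549419497 - 16670689208 - 11097645016 + 4351078600 + 2552338241 - 761002156 - 384276336 + 82010177 + 34262962 - 4697205 - 1505499 + 105558 + 21637 - 385 - 22
= 142798995930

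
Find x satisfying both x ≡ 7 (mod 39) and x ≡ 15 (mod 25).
865

Using Chinese Remainder Theorem:
M = 39 × 25 = 975
M1 = 25, M2 = 39
y1 = 25^(-1) mod 39 = 25
y2 = 39^(-1) mod 25 = 9
x = (7×25×25 + 15×39×9) mod 975 = 865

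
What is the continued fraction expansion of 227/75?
[3; 37, 2]

Euclidean algorithm steps:
227 = 3 × 75 + 2
75 = 37 × 2 + 1
2 = 2 × 1 + 0
Continued fraction: [3; 37, 2]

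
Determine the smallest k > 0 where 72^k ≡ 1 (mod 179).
178

179 is prime, so ord(72) divides φ(179) = 178.
Divisors of 178: 1, 2, 89, 178.
Repeated squaring: 72^1 ≡ 72, 72^2 ≡ 172, 72^4 ≡ 49, 72^8 ≡ 74, 72^16 ≡ 106, 72^32 ≡ 138, 72^64 ≡ 70, 72^128 ≡ 67 (mod 179).
Test 72^d mod 179 for each divisor d in increasing order:
72^1 ≡ 72
72^2 ≡ 172
72^89 = 72^64·72^16·72^8·72^1 ≡ 178
72^178 = 72^128·72^32·72^16·72^2 ≡ 1  ← first divisor giving 1
The order is 178.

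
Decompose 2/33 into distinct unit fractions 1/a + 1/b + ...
1/17 + 1/561

Greedy algorithm:
2/33: ceiling(33/2) = 17, use 1/17
1/561: ceiling(561/1) = 561, use 1/561
Result: 2/33 = 1/17 + 1/561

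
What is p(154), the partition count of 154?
60356673280

p(n) counts ways to write n as a sum of positive integers (order ignored).
Euler's pentagonal recurrence: p(k) = p(k-1) + p(k-2) - p(k-5) - p(k-7) + p(k-12) + p(k-15) - ... (offsets j(3j∓1)/2, signs ++--, p(0)=1, p(<0)=0).
DP table for k = 0..153: p(0)=1, p(1)=1, p(2)=2, p(3)=3, p(4)=5, p(5)=7, p(6)=11, p(7)=15, p(8)=22, p(9)=30, p(10)=42, p(11)=56, p(12)=77, p(13)=101, p(14)=135, p(15)=176, p(16)=231, p(17)=297, p(18)=385, p(19)=490, p(20)=627, p(21)=792, p(22)=1002, p(23)=1255, p(24)=1575, p(25)=1958, p(26)=2436, p(27)=3010, p(28)=3718, p(29)=4565, p(30)=5604, p(31)=6842, p(32)=8349, p(33)=10143, p(34)=12310, p(35)=14883, p(36)=17977, p(37)=21637, p(38)=26015, p(39)=31185, p(40)=37338, p(41)=44583, p(42)=53174, p(43)=63261, p(44)=75175, p(45)=89134, p(46)=105558, p(47)=124754, p(48)=147273, p(49)=173525, p(50)=204226, p(51)=239943, p(52)=281589, p(53)=329931, p(54)=386155, p(55)=451276, p(56)=526823, p(57)=614154, p(58)=715220, p(59)=831820, p(60)=966467, p(61)=1121505, p(62)=1300156, p(63)=1505499, p(64)=1741630, p(65)=2012558, p(66)=2323520, p(67)=2679689, p(68)=3087735, p(69)=3554345, p(70)=4087968, p(71)=4697205, p(72)=5392783, p(73)=6185689, p(74)=7089500, p(75)=8118264, p(76)=9289091, p(77)=10619863, p(78)=12132164, p(79)=13848650, p(80)=15796476, p(81)=18004327, p(82)=20506255, p(83)=23338469, p(84)=26543660, p(85)=30167357, p(86)=34262962, p(87)=38887673, p(88)=44108109, p(89)=49995925, p(90)=56634173, p(91)=64112359, p(92)=72533807, p(93)=82010177, p(94)=92669720, p(95)=104651419, p(96)=118114304, p(97)=133230930, p(98)=150198136, p(99)=169229875, p(100)=190569292, p(101)=214481126, p(102)=241265379, p(103)=271248950, p(104)=304801365, p(105)=342325709, p(106)=384276336, p(107)=431149389, p(108)=483502844, p(109)=541946240, p(110)=607163746, p(111)=679903203, p(112)=761002156, p(113)=851376628, p(114)=952050665, p(115)=1064144451, p(116)=1188908248, p(117)=1327710076, p(118)=1482074143, p(119)=1653668665, p(120)=1844349560, p(121)=2056148051, p(122)=2291320912, p(123)=2552338241, p(124)=2841940500, p(125)=3163127352, p(126)=3519222692, p(127)=3913864295, p(128)=4351078600, p(129)=4835271870, p(130)=5371315400, p(131)=5964539504, p(132)=6620830889, p(133)=7346629512, p(134)=8149040695, p(135)=9035836076, p(136)=10015581680, p(137)=11097645016, p(138)=12292341831, p(139)=13610949895, p(140)=15065878135, p(141)=16670689208, p(142)=18440293320, p(143)=20390982757, p(144)=22540654445, p(145)=24908858009, p(146)=27517052599, p(147)=30388671978, p(148)=33549419497, p(149)=37027355200, p(150)=40853235313, p(151)=45060624582, p(152)=49686288421, p(153)=54770336324.
Final step: p(154) = p(153) + p(152) - p(149) - p(147) + p(142) + p(139) - p(132) - p(128) + p(119) + p(114) - p(103) - p(97) + p(84) + p(77) - p(62) - p(54) + p(37) + p(28) - p(9)
= 54770336324 + 49686288421 - 37027355200 - 30388671978 + 18440293320 + 13610949895 - 6620830889 - 4351078600 + 1653668665 + 952050665 - 271248950 - 133230930 + 26543660 + 10619863 - 1300156 - 386155 + 21637 + 3718 - 30
= 60356673280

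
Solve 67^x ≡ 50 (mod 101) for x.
29

Baby-step giant-step with step n = ⌈√101⌉ = 11.
Baby steps 67^j mod 101 (j:value) for j=0..10: 0:1, 1:67, 2:45, 3:86, 4:5, 5:32, 6:23, 7:26, 8:25, 9:59, 10:14.
Giant-step multiplier: 67^(-11) ≡ 67^(100-11) = 67^89 ≡ 7 (mod 101).
Giant steps γ_i = 50·7^i mod 101: γ_0=50, γ_1=47, γ_2=26 (in table at j=7).
x = i·n + j = 2·11 + 7 = 29.
Check: 67^29 ≡ 50 (mod 101).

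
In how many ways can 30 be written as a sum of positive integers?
5604

p(n) counts ways to write n as a sum of positive integers (order ignored).
Euler's pentagonal recurrence: p(k) = p(k-1) + p(k-2) - p(k-5) - p(k-7) + p(k-12) + p(k-15) - ... (offsets j(3j∓1)/2, signs ++--, p(0)=1, p(<0)=0).
DP table for k = 0..29: p(0)=1, p(1)=1, p(2)=2, p(3)=3, p(4)=5, p(5)=7, p(6)=11, p(7)=15, p(8)=22, p(9)=30, p(10)=42, p(11)=56, p(12)=77, p(13)=101, p(14)=135, p(15)=176, p(16)=231, p(17)=297, p(18)=385, p(19)=490, p(20)=627, p(21)=792, p(22)=1002, p(23)=1255, p(24)=1575, p(25)=1958, p(26)=2436, p(27)=3010, p(28)=3718, p(29)=4565.
Final step: p(30) = p(29) + p(28) - p(25) - p(23) + p(18) + p(15) - p(8) - p(4)
= 4565 + 3718 - 1958 - 1255 + 385 + 176 - 22 - 5
= 5604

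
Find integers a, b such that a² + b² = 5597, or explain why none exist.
11² + 74² (a=11, b=74)

Factorization: 5597 = 29 × 193
By Fermat: n is sum of two squares iff every prime p ≡ 3 (mod 4) appears to even power.
All primes ≡ 3 (mod 4) appear to even power.
Search a = 0, 1, 2, … for 5597 - a² a perfect square: first hit at a = 11: 5597 - 121 = 5476 = 74².
5597 = 11² + 74² = 121 + 5476 ✓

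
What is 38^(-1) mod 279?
257

gcd(38, 279) = 1, so the inverse exists.
Extended Euclidean algorithm on (279, 38):
279 = 7 × 38 + 13  ⟹  13 = (1)·279 + (-7)·38
38 = 2 × 13 + 12  ⟹  12 = (-2)·279 + (15)·38
13 = 1 × 12 + 1  ⟹  1 = (3)·279 + (-22)·38
So (-22)·38 ≡ 1 (mod 279), i.e. 38^(-1) ≡ -22 ≡ 257 (mod 279).
Check: 38 × 257 = 9766 ≡ 1 (mod 279)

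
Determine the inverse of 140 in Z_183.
17

gcd(140, 183) = 1, so the inverse exists.
Extended Euclidean algorithm on (183, 140):
183 = 1 × 140 + 43  ⟹  43 = (1)·183 + (-1)·140
140 = 3 × 43 + 11  ⟹  11 = (-3)·183 + (4)·140
43 = 3 × 11 + 10  ⟹  10 = (10)·183 + (-13)·140
11 = 1 × 10 + 1  ⟹  1 = (-13)·183 + (17)·140
So (17)·140 ≡ 1 (mod 183), i.e. 140^(-1) ≡ 17 (mod 183).
Check: 140 × 17 = 2380 ≡ 1 (mod 183)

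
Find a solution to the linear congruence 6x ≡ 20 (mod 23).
x ≡ 11 (mod 23)

gcd(6, 23) = 1, which divides 20, so solutions exist.
Find 6^(-1) mod 23 by the extended Euclidean algorithm:
23 = 3 × 6 + 5  ⟹  5 = (1)·23 + (-3)·6
6 = 1 × 5 + 1  ⟹  1 = (-1)·23 + (4)·6
So (4)·6 ≡ 1 (mod 23), i.e. 6^(-1) ≡ 4 (mod 23).
x ≡ 4 × 20 = 80 ≡ 11 (mod 23).
Check: 6 × 11 = 66 ≡ 20 (mod 23).
Unique solution: x ≡ 11 (mod 23)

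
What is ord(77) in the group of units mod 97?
32

97 is prime, so ord(77) divides φ(97) = 96.
Divisors of 96: 1, 2, 3, 4, 6, 8, 12, 16, 24, 32, 48, 96.
Repeated squaring: 77^1 ≡ 77, 77^2 ≡ 12, 77^4 ≡ 47, 77^8 ≡ 75, 77^16 ≡ 96, 77^32 ≡ 1, 77^64 ≡ 1 (mod 97).
Test 77^d mod 97 for each divisor d in increasing order:
77^1 ≡ 77
77^2 ≡ 12
77^3 = 77^2·77^1 ≡ 51
77^4 ≡ 47
77^6 = 77^4·77^2 ≡ 79
77^8 ≡ 75
77^12 = 77^8·77^4 ≡ 33
77^16 ≡ 96
77^24 = 77^16·77^8 ≡ 22
77^32 ≡ 1  ← first divisor giving 1
The order is 32.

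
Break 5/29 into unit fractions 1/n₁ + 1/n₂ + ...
1/6 + 1/174

Greedy algorithm:
5/29: ceiling(29/5) = 6, use 1/6
1/174: ceiling(174/1) = 174, use 1/174
Result: 5/29 = 1/6 + 1/174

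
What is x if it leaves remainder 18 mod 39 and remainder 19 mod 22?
525

Using Chinese Remainder Theorem:
M = 39 × 22 = 858
M1 = 22, M2 = 39
y1 = 22^(-1) mod 39 = 16
y2 = 39^(-1) mod 22 = 13
x = (18×22×16 + 19×39×13) mod 858 = 525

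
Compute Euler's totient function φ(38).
18

38 = 2 × 19
φ(n) = n × ∏(1 - 1/p) for each prime p dividing n
φ(38) = 38 × (1 - 1/2) × (1 - 1/19) = 18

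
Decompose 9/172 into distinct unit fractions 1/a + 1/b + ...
1/20 + 1/430

Greedy algorithm:
9/172: ceiling(172/9) = 20, use 1/20
1/430: ceiling(430/1) = 430, use 1/430
Result: 9/172 = 1/20 + 1/430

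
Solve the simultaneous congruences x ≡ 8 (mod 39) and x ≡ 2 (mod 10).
242

Using Chinese Remainder Theorem:
M = 39 × 10 = 390
M1 = 10, M2 = 39
y1 = 10^(-1) mod 39 = 4
y2 = 39^(-1) mod 10 = 9
x = (8×10×4 + 2×39×9) mod 390 = 242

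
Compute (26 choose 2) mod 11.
6

Using Lucas' theorem:
Write n=26 and k=2 in base 11:
n in base 11: [2, 4]
k in base 11: [0, 2]
C(26,2) mod 11 = ∏ C(n_i, k_i) mod 11
Digit binomials (mod 11): C(2,0) = 1; C(4,2) = 6
Product: 1 × 6 = 6 ≡ 6 (mod 11)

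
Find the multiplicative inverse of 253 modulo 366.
217

gcd(253, 366) = 1, so the inverse exists.
Extended Euclidean algorithm on (366, 253):
366 = 1 × 253 + 113  ⟹  113 = (1)·366 + (-1)·253
253 = 2 × 113 + 27  ⟹  27 = (-2)·366 + (3)·253
113 = 4 × 27 + 5  ⟹  5 = (9)·366 + (-13)·253
27 = 5 × 5 + 2  ⟹  2 = (-47)·366 + (68)·253
5 = 2 × 2 + 1  ⟹  1 = (103)·366 + (-149)·253
So (-149)·253 ≡ 1 (mod 366), i.e. 253^(-1) ≡ -149 ≡ 217 (mod 366).
Check: 253 × 217 = 54901 ≡ 1 (mod 366)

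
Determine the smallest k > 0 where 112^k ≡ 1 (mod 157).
52

157 is prime, so ord(112) divides φ(157) = 156.
Divisors of 156: 1, 2, 3, 4, 6, 12, 13, 26, 39, 52, 78, 156.
Repeated squaring: 112^1 ≡ 112, 112^2 ≡ 141, 112^4 ≡ 99, 112^8 ≡ 67, 112^16 ≡ 93, 112^32 ≡ 14, 112^64 ≡ 39, 112^128 ≡ 108 (mod 157).
Test 112^d mod 157 for each divisor d in increasing order:
112^1 ≡ 112
112^2 ≡ 141
112^3 = 112^2·112^1 ≡ 92
112^4 ≡ 99
112^6 = 112^4·112^2 ≡ 143
112^12 = 112^8·112^4 ≡ 39
112^13 = 112^8·112^4·112^1 ≡ 129
112^26 = 112^16·112^8·112^2 ≡ 156
112^39 = 112^32·112^4·112^2·112^1 ≡ 28
112^52 = 112^32·112^16·112^4 ≡ 1  ← first divisor giving 1
The order is 52.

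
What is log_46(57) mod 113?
4

Baby-step giant-step with step n = ⌈√113⌉ = 11.
Baby steps 46^j mod 113 (j:value) for j=0..10: 0:1, 1:46, 2:82, 3:43, 4:57, 5:23, 6:41, 7:78, 8:85, 9:68, 10:77.
h = 57 is already in the table at j=4, so x = 4.
Check: 46^4 ≡ 57 (mod 113).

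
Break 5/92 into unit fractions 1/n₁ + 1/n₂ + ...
1/19 + 1/583 + 1/1019084

Greedy algorithm:
5/92: ceiling(92/5) = 19, use 1/19
3/1748: ceiling(1748/3) = 583, use 1/583
1/1019084: ceiling(1019084/1) = 1019084, use 1/1019084
Result: 5/92 = 1/19 + 1/583 + 1/1019084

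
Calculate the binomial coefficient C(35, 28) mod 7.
5

Using Lucas' theorem:
Write n=35 and k=28 in base 7:
n in base 7: [5, 0]
k in base 7: [4, 0]
C(35,28) mod 7 = ∏ C(n_i, k_i) mod 7
Digit binomials (mod 7): C(5,4) = 5; C(0,0) = 1
Product: 5 × 1 = 5 ≡ 5 (mod 7)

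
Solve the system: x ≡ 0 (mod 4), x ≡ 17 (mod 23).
40

Using Chinese Remainder Theorem:
M = 4 × 23 = 92
M1 = 23, M2 = 4
y1 = 23^(-1) mod 4 = 3
y2 = 4^(-1) mod 23 = 6
x = (0×23×3 + 17×4×6) mod 92 = 40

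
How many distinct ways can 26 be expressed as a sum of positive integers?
2436

p(n) counts ways to write n as a sum of positive integers (order ignored).
Euler's pentagonal recurrence: p(k) = p(k-1) + p(k-2) - p(k-5) - p(k-7) + p(k-12) + p(k-15) - ... (offsets j(3j∓1)/2, signs ++--, p(0)=1, p(<0)=0).
DP table for k = 0..25: p(0)=1, p(1)=1, p(2)=2, p(3)=3, p(4)=5, p(5)=7, p(6)=11, p(7)=15, p(8)=22, p(9)=30, p(10)=42, p(11)=56, p(12)=77, p(13)=101, p(14)=135, p(15)=176, p(16)=231, p(17)=297, p(18)=385, p(19)=490, p(20)=627, p(21)=792, p(22)=1002, p(23)=1255, p(24)=1575, p(25)=1958.
Final step: p(26) = p(25) + p(24) - p(21) - p(19) + p(14) + p(11) - p(4) - p(0)
= 1958 + 1575 - 792 - 490 + 135 + 56 - 5 - 1
= 2436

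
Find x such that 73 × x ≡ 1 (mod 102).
7

gcd(73, 102) = 1, so the inverse exists.
Extended Euclidean algorithm on (102, 73):
102 = 1 × 73 + 29  ⟹  29 = (1)·102 + (-1)·73
73 = 2 × 29 + 15  ⟹  15 = (-2)·102 + (3)·73
29 = 1 × 15 + 14  ⟹  14 = (3)·102 + (-4)·73
15 = 1 × 14 + 1  ⟹  1 = (-5)·102 + (7)·73
So (7)·73 ≡ 1 (mod 102), i.e. 73^(-1) ≡ 7 (mod 102).
Check: 73 × 7 = 511 ≡ 1 (mod 102)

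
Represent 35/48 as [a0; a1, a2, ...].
[0; 1, 2, 1, 2, 4]

Euclidean algorithm steps:
35 = 0 × 48 + 35
48 = 1 × 35 + 13
35 = 2 × 13 + 9
13 = 1 × 9 + 4
9 = 2 × 4 + 1
4 = 4 × 1 + 0
Continued fraction: [0; 1, 2, 1, 2, 4]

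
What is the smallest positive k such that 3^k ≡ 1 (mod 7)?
6

7 is prime, so ord(3) divides φ(7) = 6.
Divisors of 6: 1, 2, 3, 6.
Repeated squaring: 3^1 ≡ 3, 3^2 ≡ 2, 3^4 ≡ 4 (mod 7).
Test 3^d mod 7 for each divisor d in increasing order:
3^1 ≡ 3
3^2 ≡ 2
3^3 = 3^2·3^1 ≡ 6
3^6 = 3^4·3^2 ≡ 1  ← first divisor giving 1
The order is 6.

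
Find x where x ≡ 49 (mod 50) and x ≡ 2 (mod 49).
149

Using Chinese Remainder Theorem:
M = 50 × 49 = 2450
M1 = 49, M2 = 50
y1 = 49^(-1) mod 50 = 49
y2 = 50^(-1) mod 49 = 1
x = (49×49×49 + 2×50×1) mod 2450 = 149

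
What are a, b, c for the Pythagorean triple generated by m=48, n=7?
(2255, 672, 2353)

Euclid's formula: a = m² - n², b = 2mn, c = m² + n²
m = 48, n = 7
a = 48² - 7² = 2304 - 49 = 2255
b = 2 × 48 × 7 = 672
c = 48² + 7² = 2304 + 49 = 2353
Verification: 2255² + 672² = 5085025 + 451584 = 5536609 = 2353² ✓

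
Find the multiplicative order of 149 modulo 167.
166

167 is prime, so ord(149) divides φ(167) = 166.
Divisors of 166: 1, 2, 83, 166.
Repeated squaring: 149^1 ≡ 149, 149^2 ≡ 157, 149^4 ≡ 100, 149^8 ≡ 147, 149^16 ≡ 66, 149^32 ≡ 14, 149^64 ≡ 29, 149^128 ≡ 6 (mod 167).
Test 149^d mod 167 for each divisor d in increasing order:
149^1 ≡ 149
149^2 ≡ 157
149^83 = 149^64·149^16·149^2·149^1 ≡ 166
149^166 = 149^128·149^32·149^4·149^2 ≡ 1  ← first divisor giving 1
The order is 166.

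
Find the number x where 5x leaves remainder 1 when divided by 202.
81

gcd(5, 202) = 1, so the inverse exists.
Extended Euclidean algorithm on (202, 5):
202 = 40 × 5 + 2  ⟹  2 = (1)·202 + (-40)·5
5 = 2 × 2 + 1  ⟹  1 = (-2)·202 + (81)·5
So (81)·5 ≡ 1 (mod 202), i.e. 5^(-1) ≡ 81 (mod 202).
Check: 5 × 81 = 405 ≡ 1 (mod 202)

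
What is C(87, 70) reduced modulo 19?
0

Using Lucas' theorem:
Write n=87 and k=70 in base 19:
n in base 19: [4, 11]
k in base 19: [3, 13]
C(87,70) mod 19 = ∏ C(n_i, k_i) mod 19
Digit binomials (mod 19): C(4,3) = 4; C(11,13) = 0 (k_i > n_i)
Product: 4 × 0 = 0 ≡ 0 (mod 19)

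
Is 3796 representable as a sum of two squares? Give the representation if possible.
14² + 60² (a=14, b=60)

Factorization: 3796 = 2^2 × 13 × 73
By Fermat: n is sum of two squares iff every prime p ≡ 3 (mod 4) appears to even power.
All primes ≡ 3 (mod 4) appear to even power.
Search a = 0, 1, 2, … for 3796 - a² a perfect square: first hit at a = 14: 3796 - 196 = 3600 = 60².
3796 = 14² + 60² = 196 + 3600 ✓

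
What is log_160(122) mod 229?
171

Baby-step giant-step with step n = ⌈√229⌉ = 16.
Baby steps 160^j mod 229 (j:value) for j=0..15: 0:1, 1:160, 2:181, 3:106, 4:14, 5:179, 6:15, 7:110, 8:196, 9:216, 10:210, 11:166, 12:225, 13:47, 14:192, 15:34.
Giant-step multiplier: 160^(-16) ≡ 160^(228-16) = 160^212 ≡ 184 (mod 229).
Giant steps γ_i = 122·184^i mod 229: γ_0=122, γ_1=6, γ_2=188, γ_3=13, γ_4=102, γ_5=219, γ_6=221, γ_7=131, γ_8=59, γ_9=93, γ_10=166 (in table at j=11).
x = i·n + j = 10·16 + 11 = 171.
Check: 160^171 ≡ 122 (mod 229).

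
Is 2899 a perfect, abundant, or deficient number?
deficient

Proper divisors of 2899: sum = 1 + 13 + 223 = 237
Since 237 < 2899, 2899 is deficient.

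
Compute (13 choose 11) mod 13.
0

Using Lucas' theorem:
Write n=13 and k=11 in base 13:
n in base 13: [1, 0]
k in base 13: [0, 11]
C(13,11) mod 13 = ∏ C(n_i, k_i) mod 13
Digit binomials (mod 13): C(1,0) = 1; C(0,11) = 0 (k_i > n_i)
Product: 1 × 0 = 0 ≡ 0 (mod 13)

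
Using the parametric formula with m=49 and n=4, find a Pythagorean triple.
(2385, 392, 2417)

Euclid's formula: a = m² - n², b = 2mn, c = m² + n²
m = 49, n = 4
a = 49² - 4² = 2401 - 16 = 2385
b = 2 × 49 × 4 = 392
c = 49² + 4² = 2401 + 16 = 2417
Verification: 2385² + 392² = 5688225 + 153664 = 5841889 = 2417² ✓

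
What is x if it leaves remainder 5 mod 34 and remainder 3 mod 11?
311

Using Chinese Remainder Theorem:
M = 34 × 11 = 374
M1 = 11, M2 = 34
y1 = 11^(-1) mod 34 = 31
y2 = 34^(-1) mod 11 = 1
x = (5×11×31 + 3×34×1) mod 374 = 311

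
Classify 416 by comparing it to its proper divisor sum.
abundant

Proper divisors of 416: sum = 1 + 2 + 4 + 8 + 13 + 16 + 26 + 32 + 52 + 104 + 208 = 466
Since 466 > 416, 416 is abundant.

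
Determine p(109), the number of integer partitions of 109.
541946240

p(n) counts ways to write n as a sum of positive integers (order ignored).
Euler's pentagonal recurrence: p(k) = p(k-1) + p(k-2) - p(k-5) - p(k-7) + p(k-12) + p(k-15) - ... (offsets j(3j∓1)/2, signs ++--, p(0)=1, p(<0)=0).
DP table for k = 0..108: p(0)=1, p(1)=1, p(2)=2, p(3)=3, p(4)=5, p(5)=7, p(6)=11, p(7)=15, p(8)=22, p(9)=30, p(10)=42, p(11)=56, p(12)=77, p(13)=101, p(14)=135, p(15)=176, p(16)=231, p(17)=297, p(18)=385, p(19)=490, p(20)=627, p(21)=792, p(22)=1002, p(23)=1255, p(24)=1575, p(25)=1958, p(26)=2436, p(27)=3010, p(28)=3718, p(29)=4565, p(30)=5604, p(31)=6842, p(32)=8349, p(33)=10143, p(34)=12310, p(35)=14883, p(36)=17977, p(37)=21637, p(38)=26015, p(39)=31185, p(40)=37338, p(41)=44583, p(42)=53174, p(43)=63261, p(44)=75175, p(45)=89134, p(46)=105558, p(47)=124754, p(48)=147273, p(49)=173525, p(50)=204226, p(51)=239943, p(52)=281589, p(53)=329931, p(54)=386155, p(55)=451276, p(56)=526823, p(57)=614154, p(58)=715220, p(59)=831820, p(60)=966467, p(61)=1121505, p(62)=1300156, p(63)=1505499, p(64)=1741630, p(65)=2012558, p(66)=2323520, p(67)=2679689, p(68)=3087735, p(69)=3554345, p(70)=4087968, p(71)=4697205, p(72)=5392783, p(73)=6185689, p(74)=7089500, p(75)=8118264, p(76)=9289091, p(77)=10619863, p(78)=12132164, p(79)=13848650, p(80)=15796476, p(81)=18004327, p(82)=20506255, p(83)=23338469, p(84)=26543660, p(85)=30167357, p(86)=34262962, p(87)=38887673, p(88)=44108109, p(89)=49995925, p(90)=56634173, p(91)=64112359, p(92)=72533807, p(93)=82010177, p(94)=92669720, p(95)=104651419, p(96)=118114304, p(97)=133230930, p(98)=150198136, p(99)=169229875, p(100)=190569292, p(101)=214481126, p(102)=241265379, p(103)=271248950, p(104)=304801365, p(105)=342325709, p(106)=384276336, p(107)=431149389, p(108)=483502844.
Final step: p(109) = p(108) + p(107) - p(104) - p(102) + p(97) + p(94) - p(87) - p(83) + p(74) + p(69) - p(58) - p(52) + p(39) + p(32) - p(17) - p(9)
= 483502844 + 431149389 - 304801365 - 241265379 + 133230930 + 92669720 - 38887673 - 23338469 + 7089500 + 3554345 - 715220 - 281589 + 31185 + 8349 - 297 - 30
= 541946240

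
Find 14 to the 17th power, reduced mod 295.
279

Repeated squaring. Binary of 17 = 10001.
14^1 ≡ 14 (mod 295); 14^2 ≡ 196 (mod 295); 14^4 ≡ 66 (mod 295); 14^8 ≡ 226 (mod 295); 14^16 ≡ 41 (mod 295)
14^17 = 14^1 × 14^16 ≡ 279 (mod 295)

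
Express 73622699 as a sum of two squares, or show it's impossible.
Not possible

Factorization: 73622699 = 17 × 163^3
By Fermat: n is sum of two squares iff every prime p ≡ 3 (mod 4) appears to even power.
Prime(s) ≡ 3 (mod 4) with odd exponent: [(163, 3)]
Therefore 73622699 cannot be expressed as a² + b².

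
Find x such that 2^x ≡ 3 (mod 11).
8

Baby-step giant-step with step n = ⌈√11⌉ = 4.
Baby steps 2^j mod 11 (j:value) for j=0..3: 0:1, 1:2, 2:4, 3:8.
Giant-step multiplier: 2^(-4) ≡ 2^(10-4) = 2^6 ≡ 9 (mod 11).
Giant steps γ_i = 3·9^i mod 11: γ_0=3, γ_1=5, γ_2=1 (in table at j=0).
x = i·n + j = 2·4 + 0 = 8.
Check: 2^8 ≡ 3 (mod 11).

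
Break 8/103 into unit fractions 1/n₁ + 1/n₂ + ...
1/13 + 1/1339

Greedy algorithm:
8/103: ceiling(103/8) = 13, use 1/13
1/1339: ceiling(1339/1) = 1339, use 1/1339
Result: 8/103 = 1/13 + 1/1339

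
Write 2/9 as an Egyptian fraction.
1/5 + 1/45

Greedy algorithm:
2/9: ceiling(9/2) = 5, use 1/5
1/45: ceiling(45/1) = 45, use 1/45
Result: 2/9 = 1/5 + 1/45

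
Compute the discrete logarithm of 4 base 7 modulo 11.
6

Baby-step giant-step with step n = ⌈√11⌉ = 4.
Baby steps 7^j mod 11 (j:value) for j=0..3: 0:1, 1:7, 2:5, 3:2.
Giant-step multiplier: 7^(-4) ≡ 7^(10-4) = 7^6 ≡ 4 (mod 11).
Giant steps γ_i = 4·4^i mod 11: γ_0=4, γ_1=5 (in table at j=2).
x = i·n + j = 1·4 + 2 = 6.
Check: 7^6 ≡ 4 (mod 11).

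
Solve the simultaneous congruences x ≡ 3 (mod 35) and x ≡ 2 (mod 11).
178

Using Chinese Remainder Theorem:
M = 35 × 11 = 385
M1 = 11, M2 = 35
y1 = 11^(-1) mod 35 = 16
y2 = 35^(-1) mod 11 = 6
x = (3×11×16 + 2×35×6) mod 385 = 178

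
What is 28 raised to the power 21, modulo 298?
102

Repeated squaring. Binary of 21 = 10101.
28^1 ≡ 28 (mod 298); 28^2 ≡ 188 (mod 298); 28^4 ≡ 180 (mod 298); 28^8 ≡ 216 (mod 298); 28^16 ≡ 168 (mod 298)
28^21 = 28^1 × 28^4 × 28^16 ≡ 102 (mod 298)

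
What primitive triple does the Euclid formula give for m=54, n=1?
(2915, 108, 2917)

Euclid's formula: a = m² - n², b = 2mn, c = m² + n²
m = 54, n = 1
a = 54² - 1² = 2916 - 1 = 2915
b = 2 × 54 × 1 = 108
c = 54² + 1² = 2916 + 1 = 2917
Verification: 2915² + 108² = 8497225 + 11664 = 8508889 = 2917² ✓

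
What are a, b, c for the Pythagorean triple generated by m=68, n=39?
(3103, 5304, 6145)

Euclid's formula: a = m² - n², b = 2mn, c = m² + n²
m = 68, n = 39
a = 68² - 39² = 4624 - 1521 = 3103
b = 2 × 68 × 39 = 5304
c = 68² + 39² = 4624 + 1521 = 6145
Verification: 3103² + 5304² = 9628609 + 28132416 = 37761025 = 6145² ✓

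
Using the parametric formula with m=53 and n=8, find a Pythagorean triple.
(2745, 848, 2873)

Euclid's formula: a = m² - n², b = 2mn, c = m² + n²
m = 53, n = 8
a = 53² - 8² = 2809 - 64 = 2745
b = 2 × 53 × 8 = 848
c = 53² + 8² = 2809 + 64 = 2873
Verification: 2745² + 848² = 7535025 + 719104 = 8254129 = 2873² ✓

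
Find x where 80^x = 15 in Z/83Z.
27

Baby-step giant-step with step n = ⌈√83⌉ = 10.
Baby steps 80^j mod 83 (j:value) for j=0..9: 0:1, 1:80, 2:9, 3:56, 4:81, 5:6, 6:65, 7:54, 8:4, 9:71.
Giant-step multiplier: 80^(-10) ≡ 80^(82-10) = 80^72 ≡ 30 (mod 83).
Giant steps γ_i = 15·30^i mod 83: γ_0=15, γ_1=35, γ_2=54 (in table at j=7).
x = i·n + j = 2·10 + 7 = 27.
Check: 80^27 ≡ 15 (mod 83).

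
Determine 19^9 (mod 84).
55

Repeated squaring. Binary of 9 = 1001.
19^1 ≡ 19 (mod 84); 19^2 ≡ 25 (mod 84); 19^4 ≡ 37 (mod 84); 19^8 ≡ 25 (mod 84)
19^9 = 19^1 × 19^8 ≡ 55 (mod 84)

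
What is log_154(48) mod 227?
146

Baby-step giant-step with step n = ⌈√227⌉ = 16.
Baby steps 154^j mod 227 (j:value) for j=0..15: 0:1, 1:154, 2:108, 3:61, 4:87, 5:5, 6:89, 7:86, 8:78, 9:208, 10:25, 11:218, 12:203, 13:163, 14:132, 15:125.
Giant-step multiplier: 154^(-16) ≡ 154^(226-16) = 154^210 ≡ 116 (mod 227).
Giant steps γ_i = 48·116^i mod 227: γ_0=48, γ_1=120, γ_2=73, γ_3=69, γ_4=59, γ_5=34, γ_6=85, γ_7=99, γ_8=134, γ_9=108 (in table at j=2).
x = i·n + j = 9·16 + 2 = 146.
Check: 154^146 ≡ 48 (mod 227).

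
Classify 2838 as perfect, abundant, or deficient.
abundant

Proper divisors of 2838: sum = 1 + 2 + 3 + 6 + 11 + 22 + 33 + 43 + 66 + 86 + 129 + 258 + 473 + 946 + 1419 = 3498
Since 3498 > 2838, 2838 is abundant.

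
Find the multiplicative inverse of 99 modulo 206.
77

gcd(99, 206) = 1, so the inverse exists.
Extended Euclidean algorithm on (206, 99):
206 = 2 × 99 + 8  ⟹  8 = (1)·206 + (-2)·99
99 = 12 × 8 + 3  ⟹  3 = (-12)·206 + (25)·99
8 = 2 × 3 + 2  ⟹  2 = (25)·206 + (-52)·99
3 = 1 × 2 + 1  ⟹  1 = (-37)·206 + (77)·99
So (77)·99 ≡ 1 (mod 206), i.e. 99^(-1) ≡ 77 (mod 206).
Check: 99 × 77 = 7623 ≡ 1 (mod 206)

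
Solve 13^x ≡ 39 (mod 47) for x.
7

Baby-step giant-step with step n = ⌈√47⌉ = 7.
Baby steps 13^j mod 47 (j:value) for j=0..6: 0:1, 1:13, 2:28, 3:35, 4:32, 5:40, 6:3.
Giant-step multiplier: 13^(-7) ≡ 13^(46-7) = 13^39 ≡ 41 (mod 47).
Giant steps γ_i = 39·41^i mod 47: γ_0=39, γ_1=1 (in table at j=0).
x = i·n + j = 1·7 + 0 = 7.
Check: 13^7 ≡ 39 (mod 47).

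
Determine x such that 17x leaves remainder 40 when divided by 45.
x ≡ 5 (mod 45)

gcd(17, 45) = 1, which divides 40, so solutions exist.
Find 17^(-1) mod 45 by the extended Euclidean algorithm:
45 = 2 × 17 + 11  ⟹  11 = (1)·45 + (-2)·17
17 = 1 × 11 + 6  ⟹  6 = (-1)·45 + (3)·17
11 = 1 × 6 + 5  ⟹  5 = (2)·45 + (-5)·17
6 = 1 × 5 + 1  ⟹  1 = (-3)·45 + (8)·17
So (8)·17 ≡ 1 (mod 45), i.e. 17^(-1) ≡ 8 (mod 45).
x ≡ 8 × 40 = 320 ≡ 5 (mod 45).
Check: 17 × 5 = 85 ≡ 40 (mod 45).
Unique solution: x ≡ 5 (mod 45)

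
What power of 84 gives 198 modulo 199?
99

Baby-step giant-step with step n = ⌈√199⌉ = 15.
Baby steps 84^j mod 199 (j:value) for j=0..14: 0:1, 1:84, 2:91, 3:82, 4:122, 5:99, 6:157, 7:54, 8:158, 9:138, 10:50, 11:21, 12:172, 13:120, 14:130.
Giant-step multiplier: 84^(-15) ≡ 84^(198-15) = 84^183 ≡ 191 (mod 199).
Giant steps γ_i = 198·191^i mod 199: γ_0=198, γ_1=8, γ_2=135, γ_3=114, γ_4=83, γ_5=132, γ_6=138 (in table at j=9).
x = i·n + j = 6·15 + 9 = 99.
Check: 84^99 ≡ 198 (mod 199).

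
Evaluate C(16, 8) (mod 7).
4

Using Lucas' theorem:
Write n=16 and k=8 in base 7:
n in base 7: [2, 2]
k in base 7: [1, 1]
C(16,8) mod 7 = ∏ C(n_i, k_i) mod 7
Digit binomials (mod 7): C(2,1) = 2; C(2,1) = 2
Product: 2 × 2 = 4 ≡ 4 (mod 7)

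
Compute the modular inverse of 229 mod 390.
109

gcd(229, 390) = 1, so the inverse exists.
Extended Euclidean algorithm on (390, 229):
390 = 1 × 229 + 161  ⟹  161 = (1)·390 + (-1)·229
229 = 1 × 161 + 68  ⟹  68 = (-1)·390 + (2)·229
161 = 2 × 68 + 25  ⟹  25 = (3)·390 + (-5)·229
68 = 2 × 25 + 18  ⟹  18 = (-7)·390 + (12)·229
25 = 1 × 18 + 7  ⟹  7 = (10)·390 + (-17)·229
18 = 2 × 7 + 4  ⟹  4 = (-27)·390 + (46)·229
7 = 1 × 4 + 3  ⟹  3 = (37)·390 + (-63)·229
4 = 1 × 3 + 1  ⟹  1 = (-64)·390 + (109)·229
So (109)·229 ≡ 1 (mod 390), i.e. 229^(-1) ≡ 109 (mod 390).
Check: 229 × 109 = 24961 ≡ 1 (mod 390)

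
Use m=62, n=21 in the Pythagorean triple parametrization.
(3403, 2604, 4285)

Euclid's formula: a = m² - n², b = 2mn, c = m² + n²
m = 62, n = 21
a = 62² - 21² = 3844 - 441 = 3403
b = 2 × 62 × 21 = 2604
c = 62² + 21² = 3844 + 441 = 4285
Verification: 3403² + 2604² = 11580409 + 6780816 = 18361225 = 4285² ✓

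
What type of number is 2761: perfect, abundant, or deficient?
deficient

Proper divisors of 2761: sum = 1 + 11 + 251 = 263
Since 263 < 2761, 2761 is deficient.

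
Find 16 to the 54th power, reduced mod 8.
0

Repeated squaring. Binary of 54 = 110110.
16^1 ≡ 0 (mod 8); 16^2 ≡ 0 (mod 8); 16^4 ≡ 0 (mod 8); 16^8 ≡ 0 (mod 8); 16^16 ≡ 0 (mod 8); 16^32 ≡ 0 (mod 8)
16^54 = 16^2 × 16^4 × 16^16 × 16^32 ≡ 0 (mod 8)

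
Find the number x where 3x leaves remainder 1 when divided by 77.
26

gcd(3, 77) = 1, so the inverse exists.
Extended Euclidean algorithm on (77, 3):
77 = 25 × 3 + 2  ⟹  2 = (1)·77 + (-25)·3
3 = 1 × 2 + 1  ⟹  1 = (-1)·77 + (26)·3
So (26)·3 ≡ 1 (mod 77), i.e. 3^(-1) ≡ 26 (mod 77).
Check: 3 × 26 = 78 ≡ 1 (mod 77)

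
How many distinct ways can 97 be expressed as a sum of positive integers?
133230930

p(n) counts ways to write n as a sum of positive integers (order ignored).
Euler's pentagonal recurrence: p(k) = p(k-1) + p(k-2) - p(k-5) - p(k-7) + p(k-12) + p(k-15) - ... (offsets j(3j∓1)/2, signs ++--, p(0)=1, p(<0)=0).
DP table for k = 0..96: p(0)=1, p(1)=1, p(2)=2, p(3)=3, p(4)=5, p(5)=7, p(6)=11, p(7)=15, p(8)=22, p(9)=30, p(10)=42, p(11)=56, p(12)=77, p(13)=101, p(14)=135, p(15)=176, p(16)=231, p(17)=297, p(18)=385, p(19)=490, p(20)=627, p(21)=792, p(22)=1002, p(23)=1255, p(24)=1575, p(25)=1958, p(26)=2436, p(27)=3010, p(28)=3718, p(29)=4565, p(30)=5604, p(31)=6842, p(32)=8349, p(33)=10143, p(34)=12310, p(35)=14883, p(36)=17977, p(37)=21637, p(38)=26015, p(39)=31185, p(40)=37338, p(41)=44583, p(42)=53174, p(43)=63261, p(44)=75175, p(45)=89134, p(46)=105558, p(47)=124754, p(48)=147273, p(49)=173525, p(50)=204226, p(51)=239943, p(52)=281589, p(53)=329931, p(54)=386155, p(55)=451276, p(56)=526823, p(57)=614154, p(58)=715220, p(59)=831820, p(60)=966467, p(61)=1121505, p(62)=1300156, p(63)=1505499, p(64)=1741630, p(65)=2012558, p(66)=2323520, p(67)=2679689, p(68)=3087735, p(69)=3554345, p(70)=4087968, p(71)=4697205, p(72)=5392783, p(73)=6185689, p(74)=7089500, p(75)=8118264, p(76)=9289091, p(77)=10619863, p(78)=12132164, p(79)=13848650, p(80)=15796476, p(81)=18004327, p(82)=20506255, p(83)=23338469, p(84)=26543660, p(85)=30167357, p(86)=34262962, p(87)=38887673, p(88)=44108109, p(89)=49995925, p(90)=56634173, p(91)=64112359, p(92)=72533807, p(93)=82010177, p(94)=92669720, p(95)=104651419, p(96)=118114304.
Final step: p(97) = p(96) + p(95) - p(92) - p(90) + p(85) + p(82) - p(75) - p(71) + p(62) + p(57) - p(46) - p(40) + p(27) + p(20) - p(5)
= 118114304 + 104651419 - 72533807 - 56634173 + 30167357 + 20506255 - 8118264 - 4697205 + 1300156 + 614154 - 105558 - 37338 + 3010 + 627 - 7
= 133230930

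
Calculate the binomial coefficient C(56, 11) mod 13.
0

Using Lucas' theorem:
Write n=56 and k=11 in base 13:
n in base 13: [4, 4]
k in base 13: [0, 11]
C(56,11) mod 13 = ∏ C(n_i, k_i) mod 13
Digit binomials (mod 13): C(4,0) = 1; C(4,11) = 0 (k_i > n_i)
Product: 1 × 0 = 0 ≡ 0 (mod 13)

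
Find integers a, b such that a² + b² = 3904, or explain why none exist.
40² + 48² (a=40, b=48)

Factorization: 3904 = 2^6 × 61
By Fermat: n is sum of two squares iff every prime p ≡ 3 (mod 4) appears to even power.
All primes ≡ 3 (mod 4) appear to even power.
Search a = 0, 1, 2, … for 3904 - a² a perfect square: first hit at a = 40: 3904 - 1600 = 2304 = 48².
3904 = 40² + 48² = 1600 + 2304 ✓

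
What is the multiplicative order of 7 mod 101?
100

101 is prime, so ord(7) divides φ(101) = 100.
Divisors of 100: 1, 2, 4, 5, 10, 20, 25, 50, 100.
Repeated squaring: 7^1 ≡ 7, 7^2 ≡ 49, 7^4 ≡ 78, 7^8 ≡ 24, 7^16 ≡ 71, 7^32 ≡ 92, 7^64 ≡ 81 (mod 101).
Test 7^d mod 101 for each divisor d in increasing order:
7^1 ≡ 7
7^2 ≡ 49
7^4 ≡ 78
7^5 = 7^4·7^1 ≡ 41
7^10 = 7^8·7^2 ≡ 65
7^20 = 7^16·7^4 ≡ 84
7^25 = 7^16·7^8·7^1 ≡ 10
7^50 = 7^32·7^16·7^2 ≡ 100
7^100 = 7^64·7^32·7^4 ≡ 1  ← first divisor giving 1
The order is 100.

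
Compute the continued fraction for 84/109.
[0; 1, 3, 2, 1, 3, 2]

Euclidean algorithm steps:
84 = 0 × 109 + 84
109 = 1 × 84 + 25
84 = 3 × 25 + 9
25 = 2 × 9 + 7
9 = 1 × 7 + 2
7 = 3 × 2 + 1
2 = 2 × 1 + 0
Continued fraction: [0; 1, 3, 2, 1, 3, 2]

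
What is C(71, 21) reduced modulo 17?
0

Using Lucas' theorem:
Write n=71 and k=21 in base 17:
n in base 17: [4, 3]
k in base 17: [1, 4]
C(71,21) mod 17 = ∏ C(n_i, k_i) mod 17
Digit binomials (mod 17): C(4,1) = 4; C(3,4) = 0 (k_i > n_i)
Product: 4 × 0 = 0 ≡ 0 (mod 17)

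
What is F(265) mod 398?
1

Matrix identity: Q^n = [[F_(n+1), F_n], [F_n, F_(n-1)]] with Q = [[1,1],[1,0]].
n = 265 = 100001001₂. Square-and-multiply, entries mod 398:
Q^1 = [[1,1],[1,0]]
Q^2 = (Q^1)² = [[2,1],[1,1]]
Q^4 = (Q^2)² = [[5,3],[3,2]]
Q^8 = (Q^4)² = [[34,21],[21,13]]
Q^16 = (Q^8)² = [[5,191],[191,212]]
Q^33 = (Q^16)²·Q = [[343,288],[288,55]]
Q^66 = (Q^33)² = [[1,0],[0,1]]
Q^132 = (Q^66)² = [[1,0],[0,1]]
Q^265 = (Q^132)²·Q = [[1,1],[1,0]]
F_265 mod 398 = Q^265[0][1] = 1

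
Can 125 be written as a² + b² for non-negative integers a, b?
2² + 11² (a=2, b=11)

Factorization: 125 = 5^3
By Fermat: n is sum of two squares iff every prime p ≡ 3 (mod 4) appears to even power.
All primes ≡ 3 (mod 4) appear to even power.
Search a = 0, 1, 2, … for 125 - a² a perfect square: first hit at a = 2: 125 - 4 = 121 = 11².
125 = 2² + 11² = 4 + 121 ✓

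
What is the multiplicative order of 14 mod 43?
21

43 is prime, so ord(14) divides φ(43) = 42.
Divisors of 42: 1, 2, 3, 6, 7, 14, 21, 42.
Repeated squaring: 14^1 ≡ 14, 14^2 ≡ 24, 14^4 ≡ 17, 14^8 ≡ 31, 14^16 ≡ 15, 14^32 ≡ 10 (mod 43).
Test 14^d mod 43 for each divisor d in increasing order:
14^1 ≡ 14
14^2 ≡ 24
14^3 = 14^2·14^1 ≡ 35
14^6 = 14^4·14^2 ≡ 21
14^7 = 14^4·14^2·14^1 ≡ 36
14^14 = 14^8·14^4·14^2 ≡ 6
14^21 = 14^16·14^4·14^1 ≡ 1  ← first divisor giving 1
The order is 21.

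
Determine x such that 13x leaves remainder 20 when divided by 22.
x ≡ 10 (mod 22)

gcd(13, 22) = 1, which divides 20, so solutions exist.
Find 13^(-1) mod 22 by the extended Euclidean algorithm:
22 = 1 × 13 + 9  ⟹  9 = (1)·22 + (-1)·13
13 = 1 × 9 + 4  ⟹  4 = (-1)·22 + (2)·13
9 = 2 × 4 + 1  ⟹  1 = (3)·22 + (-5)·13
So (-5)·13 ≡ 1 (mod 22), i.e. 13^(-1) ≡ -5 ≡ 17 (mod 22).
x ≡ 17 × 20 = 340 ≡ 10 (mod 22).
Check: 13 × 10 = 130 ≡ 20 (mod 22).
Unique solution: x ≡ 10 (mod 22)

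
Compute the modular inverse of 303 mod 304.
303

gcd(303, 304) = 1, so the inverse exists.
Extended Euclidean algorithm on (304, 303):
304 = 1 × 303 + 1  ⟹  1 = (1)·304 + (-1)·303
So (-1)·303 ≡ 1 (mod 304), i.e. 303^(-1) ≡ -1 ≡ 303 (mod 304).
Check: 303 × 303 = 91809 ≡ 1 (mod 304)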